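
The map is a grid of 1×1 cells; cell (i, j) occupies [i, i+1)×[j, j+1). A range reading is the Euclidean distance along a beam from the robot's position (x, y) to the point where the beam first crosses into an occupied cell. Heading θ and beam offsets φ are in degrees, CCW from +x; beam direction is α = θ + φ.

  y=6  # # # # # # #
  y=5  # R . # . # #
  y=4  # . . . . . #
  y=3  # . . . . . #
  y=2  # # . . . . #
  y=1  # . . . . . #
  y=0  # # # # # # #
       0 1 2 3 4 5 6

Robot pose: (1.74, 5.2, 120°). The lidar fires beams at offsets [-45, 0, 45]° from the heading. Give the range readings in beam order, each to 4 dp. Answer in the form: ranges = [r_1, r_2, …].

beam 1: φ=-45°, α=75°
  direction (0.2588, 0.9659); cell (1,5); t to first gridline: x 1.0046, y 0.8282 (then +3.8637 / +1.0353)
    (1,6) via y @ 0.8282  # hit
  → r_1 = 0.8282
beam 2: φ=0°, α=120°
  direction (-0.5000, 0.8660); cell (1,5); t to first gridline: x 1.4800, y 0.9238 (then +2.0000 / +1.1547)
    (1,6) via y @ 0.9238  # hit
  → r_2 = 0.9238
beam 3: φ=45°, α=165°
  direction (-0.9659, 0.2588); cell (1,5); t to first gridline: x 0.7661, y 3.0910 (then +1.0353 / +3.8637)
    (0,5) via x @ 0.7661  # hit
  → r_3 = 0.7661

ranges = [0.8282, 0.9238, 0.7661]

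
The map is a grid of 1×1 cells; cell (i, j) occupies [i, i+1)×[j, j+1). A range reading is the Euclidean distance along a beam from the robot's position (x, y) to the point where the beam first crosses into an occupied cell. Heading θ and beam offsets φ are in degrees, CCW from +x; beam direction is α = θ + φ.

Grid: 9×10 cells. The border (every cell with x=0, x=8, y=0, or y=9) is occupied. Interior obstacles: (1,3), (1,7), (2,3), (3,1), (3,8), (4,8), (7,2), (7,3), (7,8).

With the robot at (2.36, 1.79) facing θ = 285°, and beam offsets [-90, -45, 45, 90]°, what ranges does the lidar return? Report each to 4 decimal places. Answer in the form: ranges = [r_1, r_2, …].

beam 1: φ=-90°, α=195°
  dir = (cos 195°, sin 195°) = (-0.9659, -0.2588); from cell (2,1)
  next x-line at t=0.3727, next y-line at t=3.0523; Δt_x=1.0353, Δt_y=3.8637
    x: enter (1,1) at t=0.3727
    x: enter (0,1) at t=1.4080 ← occupied
  → r_1 = 1.4080
beam 2: φ=-45°, α=240°
  dir = (cos 240°, sin 240°) = (-0.5000, -0.8660); from cell (2,1)
  next x-line at t=0.7200, next y-line at t=0.9122; Δt_x=2.0000, Δt_y=1.1547
    x: enter (1,1) at t=0.7200
    y: enter (1,0) at t=0.9122 ← occupied
  → r_2 = 0.9122
beam 3: φ=45°, α=330°
  dir = (cos 330°, sin 330°) = (0.8660, -0.5000); from cell (2,1)
  next x-line at t=0.7390, next y-line at t=1.5800; Δt_x=1.1547, Δt_y=2.0000
    x: enter (3,1) at t=0.7390 ← occupied
  → r_3 = 0.7390
beam 4: φ=90°, α=15°
  dir = (cos 15°, sin 15°) = (0.9659, 0.2588); from cell (2,1)
  next x-line at t=0.6626, next y-line at t=0.8114; Δt_x=1.0353, Δt_y=3.8637
    x: enter (3,1) at t=0.6626 ← occupied
  → r_4 = 0.6626

ranges = [1.4080, 0.9122, 0.7390, 0.6626]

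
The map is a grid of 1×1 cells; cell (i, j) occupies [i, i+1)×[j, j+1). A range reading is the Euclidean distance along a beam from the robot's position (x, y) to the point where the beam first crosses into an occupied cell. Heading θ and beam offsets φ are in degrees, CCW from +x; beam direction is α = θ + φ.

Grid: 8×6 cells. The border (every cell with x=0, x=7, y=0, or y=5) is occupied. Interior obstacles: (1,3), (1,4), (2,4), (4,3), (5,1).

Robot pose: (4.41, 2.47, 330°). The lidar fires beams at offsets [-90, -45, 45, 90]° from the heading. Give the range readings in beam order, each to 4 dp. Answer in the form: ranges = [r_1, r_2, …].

beam 1: φ=-90°, α=240°
  d=(-0.5000,-0.8660)  start (4,2)  tX=0.8200 tY=0.5427  stride 1/|dx|=2.0000 1/|dy|=1.1547
    cross y-line → (4,1), t=0.5427
    cross x-line → (3,1), t=0.8200
    cross y-line → (3,0), t=1.6974 (wall)
  → r_1 = 1.6974
beam 2: φ=-45°, α=285°
  d=(0.2588,-0.9659)  start (4,2)  tX=2.2796 tY=0.4866  stride 1/|dx|=3.8637 1/|dy|=1.0353
    cross y-line → (4,1), t=0.4866
    cross y-line → (4,0), t=1.5219 (wall)
  → r_2 = 1.5219
beam 3: φ=45°, α=15°
  d=(0.9659,0.2588)  start (4,2)  tX=0.6108 tY=2.0478  stride 1/|dx|=1.0353 1/|dy|=3.8637
    cross x-line → (5,2), t=0.6108
    cross x-line → (6,2), t=1.6461
    cross y-line → (6,3), t=2.0478
    cross x-line → (7,3), t=2.6814 (wall)
  → r_3 = 2.6814
beam 4: φ=90°, α=60°
  d=(0.5000,0.8660)  start (4,2)  tX=1.1800 tY=0.6120  stride 1/|dx|=2.0000 1/|dy|=1.1547
    cross y-line → (4,3), t=0.6120 (wall)
  → r_4 = 0.6120

ranges = [1.6974, 1.5219, 2.6814, 0.6120]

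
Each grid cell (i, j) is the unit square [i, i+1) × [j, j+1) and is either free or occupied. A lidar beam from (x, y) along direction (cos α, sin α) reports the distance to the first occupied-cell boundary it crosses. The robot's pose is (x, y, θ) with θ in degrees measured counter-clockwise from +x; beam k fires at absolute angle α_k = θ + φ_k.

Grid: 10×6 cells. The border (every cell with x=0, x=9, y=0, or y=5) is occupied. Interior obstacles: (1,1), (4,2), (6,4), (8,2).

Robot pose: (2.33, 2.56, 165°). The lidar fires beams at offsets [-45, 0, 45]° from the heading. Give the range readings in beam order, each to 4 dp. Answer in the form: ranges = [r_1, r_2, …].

beam 1: φ=-45°, α=120°
  d=(-0.5000,0.8660)  start (2,2)  tX=0.6600 tY=0.5081  stride 1/|dx|=2.0000 1/|dy|=1.1547
    cross y-line → (2,3), t=0.5081
    cross x-line → (1,3), t=0.6600
    cross y-line → (1,4), t=1.6628
    cross x-line → (0,4), t=2.6600 (wall)
  → r_1 = 2.6600
beam 2: φ=0°, α=165°
  d=(-0.9659,0.2588)  start (2,2)  tX=0.3416 tY=1.7000  stride 1/|dx|=1.0353 1/|dy|=3.8637
    cross x-line → (1,2), t=0.3416
    cross x-line → (0,2), t=1.3769 (wall)
  → r_2 = 1.3769
beam 3: φ=45°, α=210°
  d=(-0.8660,-0.5000)  start (2,2)  tX=0.3811 tY=1.1200  stride 1/|dx|=1.1547 1/|dy|=2.0000
    cross x-line → (1,2), t=0.3811
    cross y-line → (1,1), t=1.1200 (wall)
  → r_3 = 1.1200

ranges = [2.6600, 1.3769, 1.1200]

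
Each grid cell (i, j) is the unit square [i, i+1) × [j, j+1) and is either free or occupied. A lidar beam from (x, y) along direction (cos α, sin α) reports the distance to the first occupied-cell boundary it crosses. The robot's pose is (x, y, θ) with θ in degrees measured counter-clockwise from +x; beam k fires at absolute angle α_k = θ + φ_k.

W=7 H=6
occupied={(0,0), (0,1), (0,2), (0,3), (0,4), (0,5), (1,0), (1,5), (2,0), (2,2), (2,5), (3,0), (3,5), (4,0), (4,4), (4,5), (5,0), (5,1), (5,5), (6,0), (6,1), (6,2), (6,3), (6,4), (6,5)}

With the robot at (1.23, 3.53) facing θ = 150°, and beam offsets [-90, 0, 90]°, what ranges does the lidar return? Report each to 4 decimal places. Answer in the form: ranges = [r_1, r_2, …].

beam 1: φ=-90°, α=60°
  d=(0.5000,0.8660)  start (1,3)  tX=1.5400 tY=0.5427  stride 1/|dx|=2.0000 1/|dy|=1.1547
    cross y-line → (1,4), t=0.5427
    cross x-line → (2,4), t=1.5400
    cross y-line → (2,5), t=1.6974 (wall)
  → r_1 = 1.6974
beam 2: φ=0°, α=150°
  d=(-0.8660,0.5000)  start (1,3)  tX=0.2656 tY=0.9400  stride 1/|dx|=1.1547 1/|dy|=2.0000
    cross x-line → (0,3), t=0.2656 (wall)
  → r_2 = 0.2656
beam 3: φ=90°, α=240°
  d=(-0.5000,-0.8660)  start (1,3)  tX=0.4600 tY=0.6120  stride 1/|dx|=2.0000 1/|dy|=1.1547
    cross x-line → (0,3), t=0.4600 (wall)
  → r_3 = 0.4600

ranges = [1.6974, 0.2656, 0.4600]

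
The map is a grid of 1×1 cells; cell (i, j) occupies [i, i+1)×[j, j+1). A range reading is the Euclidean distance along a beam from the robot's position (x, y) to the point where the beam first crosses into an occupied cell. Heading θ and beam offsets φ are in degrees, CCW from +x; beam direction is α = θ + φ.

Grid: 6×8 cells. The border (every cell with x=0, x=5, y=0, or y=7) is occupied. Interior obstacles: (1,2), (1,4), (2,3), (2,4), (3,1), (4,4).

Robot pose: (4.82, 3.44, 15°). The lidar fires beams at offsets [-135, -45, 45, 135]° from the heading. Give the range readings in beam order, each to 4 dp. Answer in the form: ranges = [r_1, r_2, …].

beam 1: φ=-135°, α=240°
  dir = (cos 240°, sin 240°) = (-0.5000, -0.8660); from cell (4,3)
  next x-line at t=1.6400, next y-line at t=0.5081; Δt_x=2.0000, Δt_y=1.1547
    y: enter (4,2) at t=0.5081
    x: enter (3,2) at t=1.6400
    y: enter (3,1) at t=1.6628 ← occupied
  → r_1 = 1.6628
beam 2: φ=-45°, α=330°
  dir = (cos 330°, sin 330°) = (0.8660, -0.5000); from cell (4,3)
  next x-line at t=0.2078, next y-line at t=0.8800; Δt_x=1.1547, Δt_y=2.0000
    x: enter (5,3) at t=0.2078 ← occupied
  → r_2 = 0.2078
beam 3: φ=45°, α=60°
  dir = (cos 60°, sin 60°) = (0.5000, 0.8660); from cell (4,3)
  next x-line at t=0.3600, next y-line at t=0.6466; Δt_x=2.0000, Δt_y=1.1547
    x: enter (5,3) at t=0.3600 ← occupied
  → r_3 = 0.3600
beam 4: φ=135°, α=150°
  dir = (cos 150°, sin 150°) = (-0.8660, 0.5000); from cell (4,3)
  next x-line at t=0.9469, next y-line at t=1.1200; Δt_x=1.1547, Δt_y=2.0000
    x: enter (3,3) at t=0.9469
    y: enter (3,4) at t=1.1200
    x: enter (2,4) at t=2.1016 ← occupied
  → r_4 = 2.1016

ranges = [1.6628, 0.2078, 0.3600, 2.1016]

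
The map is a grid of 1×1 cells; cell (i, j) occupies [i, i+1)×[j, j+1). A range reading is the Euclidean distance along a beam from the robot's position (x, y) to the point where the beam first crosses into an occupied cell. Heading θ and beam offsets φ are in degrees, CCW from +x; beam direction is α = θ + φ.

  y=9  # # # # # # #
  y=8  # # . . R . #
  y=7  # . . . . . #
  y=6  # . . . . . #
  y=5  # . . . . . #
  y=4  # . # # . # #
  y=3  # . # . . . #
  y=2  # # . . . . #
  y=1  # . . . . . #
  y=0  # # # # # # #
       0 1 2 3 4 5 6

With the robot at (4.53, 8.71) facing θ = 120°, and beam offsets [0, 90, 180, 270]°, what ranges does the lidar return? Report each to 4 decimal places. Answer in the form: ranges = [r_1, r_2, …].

beam 1: φ=0°, α=120°
  d=(-0.5000,0.8660)  start (4,8)  tX=1.0600 tY=0.3349  stride 1/|dx|=2.0000 1/|dy|=1.1547
    cross y-line → (4,9), t=0.3349 (wall)
  → r_1 = 0.3349
beam 2: φ=90°, α=210°
  d=(-0.8660,-0.5000)  start (4,8)  tX=0.6120 tY=1.4200  stride 1/|dx|=1.1547 1/|dy|=2.0000
    cross x-line → (3,8), t=0.6120
    cross y-line → (3,7), t=1.4200
    cross x-line → (2,7), t=1.7667
    cross x-line → (1,7), t=2.9214
    cross y-line → (1,6), t=3.4200
    cross x-line → (0,6), t=4.0761 (wall)
  → r_2 = 4.0761
beam 3: φ=180°, α=300°
  d=(0.5000,-0.8660)  start (4,8)  tX=0.9400 tY=0.8198  stride 1/|dx|=2.0000 1/|dy|=1.1547
    cross y-line → (4,7), t=0.8198
    cross x-line → (5,7), t=0.9400
    cross y-line → (5,6), t=1.9745
    cross x-line → (6,6), t=2.9400 (wall)
  → r_3 = 2.9400
beam 4: φ=270°, α=30°
  d=(0.8660,0.5000)  start (4,8)  tX=0.5427 tY=0.5800  stride 1/|dx|=1.1547 1/|dy|=2.0000
    cross x-line → (5,8), t=0.5427
    cross y-line → (5,9), t=0.5800 (wall)
  → r_4 = 0.5800

ranges = [0.3349, 4.0761, 2.9400, 0.5800]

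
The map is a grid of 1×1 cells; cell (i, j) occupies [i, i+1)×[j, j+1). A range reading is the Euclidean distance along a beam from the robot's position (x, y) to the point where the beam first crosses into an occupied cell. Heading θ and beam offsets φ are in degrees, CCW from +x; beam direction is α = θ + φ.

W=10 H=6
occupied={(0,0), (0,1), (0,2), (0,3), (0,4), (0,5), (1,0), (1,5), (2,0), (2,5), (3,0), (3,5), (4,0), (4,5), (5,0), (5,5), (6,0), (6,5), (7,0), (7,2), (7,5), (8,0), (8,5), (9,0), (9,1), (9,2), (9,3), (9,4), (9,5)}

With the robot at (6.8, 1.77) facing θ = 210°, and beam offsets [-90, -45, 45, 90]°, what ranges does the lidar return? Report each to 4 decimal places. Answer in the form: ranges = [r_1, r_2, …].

ranges = [3.7297, 6.0046, 0.7972, 0.8891]

beam 1: φ=-90°, α=120°
  dir = (cos 120°, sin 120°) = (-0.5000, 0.8660); from cell (6,1)
  next x-line at t=1.6000, next y-line at t=0.2656; Δt_x=2.0000, Δt_y=1.1547
    y: enter (6,2) at t=0.2656
    y: enter (6,3) at t=1.4203
    x: enter (5,3) at t=1.6000
    y: enter (5,4) at t=2.5750
    x: enter (4,4) at t=3.6000
    y: enter (4,5) at t=3.7297 ← occupied
  → r_1 = 3.7297
beam 2: φ=-45°, α=165°
  dir = (cos 165°, sin 165°) = (-0.9659, 0.2588); from cell (6,1)
  next x-line at t=0.8282, next y-line at t=0.8887; Δt_x=1.0353, Δt_y=3.8637
    x: enter (5,1) at t=0.8282
    y: enter (5,2) at t=0.8887
    x: enter (4,2) at t=1.8635
    x: enter (3,2) at t=2.8988
    x: enter (2,2) at t=3.9340
    y: enter (2,3) at t=4.7524
    x: enter (1,3) at t=4.9693
    x: enter (0,3) at t=6.0046 ← occupied
  → r_2 = 6.0046
beam 3: φ=45°, α=255°
  dir = (cos 255°, sin 255°) = (-0.2588, -0.9659); from cell (6,1)
  next x-line at t=3.0910, next y-line at t=0.7972; Δt_x=3.8637, Δt_y=1.0353
    y: enter (6,0) at t=0.7972 ← occupied
  → r_3 = 0.7972
beam 4: φ=90°, α=300°
  dir = (cos 300°, sin 300°) = (0.5000, -0.8660); from cell (6,1)
  next x-line at t=0.4000, next y-line at t=0.8891; Δt_x=2.0000, Δt_y=1.1547
    x: enter (7,1) at t=0.4000
    y: enter (7,0) at t=0.8891 ← occupied
  → r_4 = 0.8891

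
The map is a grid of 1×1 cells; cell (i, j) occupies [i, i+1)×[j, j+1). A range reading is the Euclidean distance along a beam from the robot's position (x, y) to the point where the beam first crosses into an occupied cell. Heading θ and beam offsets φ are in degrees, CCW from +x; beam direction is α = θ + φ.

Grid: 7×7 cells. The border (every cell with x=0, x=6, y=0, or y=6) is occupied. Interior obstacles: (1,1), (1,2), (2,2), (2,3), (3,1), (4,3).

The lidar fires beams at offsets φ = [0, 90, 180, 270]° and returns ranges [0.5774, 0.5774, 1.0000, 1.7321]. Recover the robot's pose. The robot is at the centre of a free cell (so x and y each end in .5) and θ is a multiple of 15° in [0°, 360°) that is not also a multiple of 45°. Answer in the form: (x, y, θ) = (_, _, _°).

Candidates: 19 free-cell centres × 16 headings = 304 poses. Raycast each; keep the one whose scan matches to 4 dp.
  (5.5, 5.5, 165°): beam 1 = 1.9319 ≠ 0.5774 ✗
  (3.5, 5.5, 150°): beam 1 = 1.0000 ≠ 0.5774 ✗
  (2.5, 4.5, 285°): beam 1 = 0.5176 ≠ 0.5774 ✗
  (1.5, 3.5, 330°): beam 2 = 2.8868 ≠ 0.5774 ✗
  …
  (5.5, 5.5, 330°): r_1=0.5774, r_2=0.5774, r_3=1.0000, r_4=1.7321 — all match ✓
Unique over the lattice → pose = (5.5, 5.5, 330°).

(x, y, θ) = (5.5, 5.5, 330°)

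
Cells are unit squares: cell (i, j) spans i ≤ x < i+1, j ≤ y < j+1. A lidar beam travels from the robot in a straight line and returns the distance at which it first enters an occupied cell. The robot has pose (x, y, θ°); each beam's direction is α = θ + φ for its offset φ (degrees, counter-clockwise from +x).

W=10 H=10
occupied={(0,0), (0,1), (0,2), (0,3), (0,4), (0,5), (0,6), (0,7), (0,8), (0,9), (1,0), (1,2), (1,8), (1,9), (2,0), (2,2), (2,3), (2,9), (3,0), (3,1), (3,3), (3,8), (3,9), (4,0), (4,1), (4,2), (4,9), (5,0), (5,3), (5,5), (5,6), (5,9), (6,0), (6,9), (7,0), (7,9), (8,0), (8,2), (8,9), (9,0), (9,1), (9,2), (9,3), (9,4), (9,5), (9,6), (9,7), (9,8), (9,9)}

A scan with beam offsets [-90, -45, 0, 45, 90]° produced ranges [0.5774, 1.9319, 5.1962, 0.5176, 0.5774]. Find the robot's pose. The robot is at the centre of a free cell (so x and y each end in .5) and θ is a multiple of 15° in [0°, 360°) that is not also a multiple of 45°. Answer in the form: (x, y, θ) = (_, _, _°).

(x, y, θ) = (4.5, 3.5, 120°)

Candidates: 51 free-cell centres × 16 headings = 816 poses. Raycast each; keep the one whose scan matches to 4 dp.
  (8.5, 6.5, 285°): beam 1 = 2.5882 ≠ 0.5774 ✗
  (7.5, 2.5, 195°): beam 1 = 6.7293 ≠ 0.5774 ✗
  (2.5, 8.5, 15°): beam 1 = 4.6587 ≠ 0.5774 ✗
  (6.5, 3.5, 15°): beam 1 = 2.5882 ≠ 0.5774 ✗
  (3.5, 7.5, 60°): beam 1 = 1.7321 ≠ 0.5774 ✗
  …
  (4.5, 3.5, 120°): r_1=0.5774, r_2=1.9319, r_3=5.1962, r_4=0.5176, r_5=0.5774 — all match ✓
Only this pose fits every beam.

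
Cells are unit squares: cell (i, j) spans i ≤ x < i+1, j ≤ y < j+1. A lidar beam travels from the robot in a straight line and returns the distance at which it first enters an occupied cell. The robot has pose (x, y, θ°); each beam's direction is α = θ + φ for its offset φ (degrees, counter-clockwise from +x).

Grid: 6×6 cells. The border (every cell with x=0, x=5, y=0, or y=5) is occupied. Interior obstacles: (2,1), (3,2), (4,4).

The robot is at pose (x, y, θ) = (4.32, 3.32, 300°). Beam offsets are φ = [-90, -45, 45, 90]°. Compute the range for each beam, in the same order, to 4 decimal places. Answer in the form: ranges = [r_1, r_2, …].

ranges = [0.6400, 1.2364, 0.7040, 0.7852]

beam 1: φ=-90°, α=210°
  cosα=-0.8660 sinα=-0.5000 | (4,3) | tMaxX 0.3695 tMaxY 0.6400 | tΔX 1.1547 tΔY 2.0000
    t=0.3695 [x] (3,3)
    t=0.6400 [y] (3,2) — stop
  → r_1 = 0.6400
beam 2: φ=-45°, α=255°
  cosα=-0.2588 sinα=-0.9659 | (4,3) | tMaxX 1.2364 tMaxY 0.3313 | tΔX 3.8637 tΔY 1.0353
    t=0.3313 [y] (4,2)
    t=1.2364 [x] (3,2) — stop
  → r_2 = 1.2364
beam 3: φ=45°, α=345°
  cosα=0.9659 sinα=-0.2588 | (4,3) | tMaxX 0.7040 tMaxY 1.2364 | tΔX 1.0353 tΔY 3.8637
    t=0.7040 [x] (5,3) — stop
  → r_3 = 0.7040
beam 4: φ=90°, α=30°
  cosα=0.8660 sinα=0.5000 | (4,3) | tMaxX 0.7852 tMaxY 1.3600 | tΔX 1.1547 tΔY 2.0000
    t=0.7852 [x] (5,3) — stop
  → r_4 = 0.7852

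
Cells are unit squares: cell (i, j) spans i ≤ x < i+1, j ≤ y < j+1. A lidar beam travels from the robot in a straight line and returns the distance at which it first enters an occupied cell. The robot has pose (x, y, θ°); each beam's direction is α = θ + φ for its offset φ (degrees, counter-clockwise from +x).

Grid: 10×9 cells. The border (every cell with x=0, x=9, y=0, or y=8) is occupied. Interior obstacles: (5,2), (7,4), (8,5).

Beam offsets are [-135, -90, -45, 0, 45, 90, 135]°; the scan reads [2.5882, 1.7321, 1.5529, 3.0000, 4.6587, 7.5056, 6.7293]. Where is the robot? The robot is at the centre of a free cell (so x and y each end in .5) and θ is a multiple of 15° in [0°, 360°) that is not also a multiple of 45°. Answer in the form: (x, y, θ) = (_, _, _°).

(x, y, θ) = (2.5, 5.5, 240°)

Candidates: 53 free-cell centres × 16 headings = 848 poses. Raycast each; keep the one whose scan matches to 4 dp.
  (3.5, 7.5, 75°): beam 1 = 7.5056 ≠ 2.5882 ✗
  (8.5, 7.5, 195°): beam 1 = 0.5774 ≠ 2.5882 ✗
  (8.5, 4.5, 210°): beam 1 = 0.5176 ≠ 2.5882 ✗
  …
  (2.5, 5.5, 240°): r_1=2.5882, r_2=1.7321, r_3=1.5529, r_4=3.0000, r_5=4.6587, r_6=7.5056, r_7=6.7293 — all match ✓
Only this pose fits every beam.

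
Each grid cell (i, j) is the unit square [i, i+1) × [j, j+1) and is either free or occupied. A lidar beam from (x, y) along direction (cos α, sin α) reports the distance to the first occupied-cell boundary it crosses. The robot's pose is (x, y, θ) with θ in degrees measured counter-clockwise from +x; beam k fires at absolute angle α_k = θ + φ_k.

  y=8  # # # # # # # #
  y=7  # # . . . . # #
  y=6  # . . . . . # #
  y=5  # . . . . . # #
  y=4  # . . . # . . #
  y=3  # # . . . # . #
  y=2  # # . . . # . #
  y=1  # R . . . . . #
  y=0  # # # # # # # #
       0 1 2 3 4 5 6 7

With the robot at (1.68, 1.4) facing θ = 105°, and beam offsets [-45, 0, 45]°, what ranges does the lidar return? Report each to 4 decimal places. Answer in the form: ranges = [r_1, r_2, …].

beam 1: φ=-45°, α=60°
  cosα=0.5000 sinα=0.8660 | (1,1) | tMaxX 0.6400 tMaxY 0.6928 | tΔX 2.0000 tΔY 1.1547
    t=0.6400 [x] (2,1)
    t=0.6928 [y] (2,2)
    t=1.8475 [y] (2,3)
    t=2.6400 [x] (3,3)
    t=3.0022 [y] (3,4)
    t=4.1569 [y] (3,5)
    t=4.6400 [x] (4,5)
    t=5.3116 [y] (4,6)
    t=6.4663 [y] (4,7)
    t=6.6400 [x] (5,7)
    t=7.6210 [y] (5,8) — stop
  → r_1 = 7.6210
beam 2: φ=0°, α=105°
  cosα=-0.2588 sinα=0.9659 | (1,1) | tMaxX 2.6273 tMaxY 0.6212 | tΔX 3.8637 tΔY 1.0353
    t=0.6212 [y] (1,2) — stop
  → r_2 = 0.6212
beam 3: φ=45°, α=150°
  cosα=-0.8660 sinα=0.5000 | (1,1) | tMaxX 0.7852 tMaxY 1.2000 | tΔX 1.1547 tΔY 2.0000
    t=0.7852 [x] (0,1) — stop
  → r_3 = 0.7852

ranges = [7.6210, 0.6212, 0.7852]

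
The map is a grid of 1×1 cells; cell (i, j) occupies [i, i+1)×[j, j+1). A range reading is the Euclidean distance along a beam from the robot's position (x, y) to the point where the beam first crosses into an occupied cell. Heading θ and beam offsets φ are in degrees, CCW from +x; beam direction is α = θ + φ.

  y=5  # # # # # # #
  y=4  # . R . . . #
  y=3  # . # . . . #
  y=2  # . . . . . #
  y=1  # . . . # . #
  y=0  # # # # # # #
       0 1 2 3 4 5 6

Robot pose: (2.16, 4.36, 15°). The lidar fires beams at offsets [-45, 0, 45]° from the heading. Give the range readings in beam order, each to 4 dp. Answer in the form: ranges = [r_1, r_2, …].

beam 1: φ=-45°, α=330°
  d=(0.8660,-0.5000)  start (2,4)  tX=0.9699 tY=0.7200  stride 1/|dx|=1.1547 1/|dy|=2.0000
    cross y-line → (2,3), t=0.7200 (wall)
  → r_1 = 0.7200
beam 2: φ=0°, α=15°
  d=(0.9659,0.2588)  start (2,4)  tX=0.8696 tY=2.4728  stride 1/|dx|=1.0353 1/|dy|=3.8637
    cross x-line → (3,4), t=0.8696
    cross x-line → (4,4), t=1.9049
    cross y-line → (4,5), t=2.4728 (wall)
  → r_2 = 2.4728
beam 3: φ=45°, α=60°
  d=(0.5000,0.8660)  start (2,4)  tX=1.6800 tY=0.7390  stride 1/|dx|=2.0000 1/|dy|=1.1547
    cross y-line → (2,5), t=0.7390 (wall)
  → r_3 = 0.7390

ranges = [0.7200, 2.4728, 0.7390]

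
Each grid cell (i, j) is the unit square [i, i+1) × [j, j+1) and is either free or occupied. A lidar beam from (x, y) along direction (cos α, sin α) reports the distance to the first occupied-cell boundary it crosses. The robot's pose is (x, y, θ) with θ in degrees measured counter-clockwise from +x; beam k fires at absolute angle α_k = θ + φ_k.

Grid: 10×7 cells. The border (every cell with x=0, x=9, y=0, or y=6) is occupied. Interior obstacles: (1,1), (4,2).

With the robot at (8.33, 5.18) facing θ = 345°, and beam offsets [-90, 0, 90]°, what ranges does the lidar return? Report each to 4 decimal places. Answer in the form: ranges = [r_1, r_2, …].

ranges = [4.3275, 0.6936, 0.8489]

beam 1: φ=-90°, α=255°
  dir = (cos 255°, sin 255°) = (-0.2588, -0.9659); from cell (8,5)
  next x-line at t=1.2750, next y-line at t=0.1863; Δt_x=3.8637, Δt_y=1.0353
    y: enter (8,4) at t=0.1863
    y: enter (8,3) at t=1.2216
    x: enter (7,3) at t=1.2750
    y: enter (7,2) at t=2.2569
    y: enter (7,1) at t=3.2922
    y: enter (7,0) at t=4.3275 ← occupied
  → r_1 = 4.3275
beam 2: φ=0°, α=345°
  dir = (cos 345°, sin 345°) = (0.9659, -0.2588); from cell (8,5)
  next x-line at t=0.6936, next y-line at t=0.6955; Δt_x=1.0353, Δt_y=3.8637
    x: enter (9,5) at t=0.6936 ← occupied
  → r_2 = 0.6936
beam 3: φ=90°, α=75°
  dir = (cos 75°, sin 75°) = (0.2588, 0.9659); from cell (8,5)
  next x-line at t=2.5887, next y-line at t=0.8489; Δt_x=3.8637, Δt_y=1.0353
    y: enter (8,6) at t=0.8489 ← occupied
  → r_3 = 0.8489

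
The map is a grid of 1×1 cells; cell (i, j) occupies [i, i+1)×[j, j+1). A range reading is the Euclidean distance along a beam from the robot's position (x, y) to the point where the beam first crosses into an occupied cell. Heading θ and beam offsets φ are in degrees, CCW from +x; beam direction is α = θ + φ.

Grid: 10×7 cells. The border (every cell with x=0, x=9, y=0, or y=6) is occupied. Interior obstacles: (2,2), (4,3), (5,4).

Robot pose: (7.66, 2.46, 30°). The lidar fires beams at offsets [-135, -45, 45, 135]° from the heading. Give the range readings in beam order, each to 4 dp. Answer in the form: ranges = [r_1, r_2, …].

beam 1: φ=-135°, α=255°
  direction (-0.2588, -0.9659); cell (7,2); t to first gridline: x 2.5500, y 0.4762 (then +3.8637 / +1.0353)
    (7,1) via y @ 0.4762
    (7,0) via y @ 1.5115  # hit
  → r_1 = 1.5115
beam 2: φ=-45°, α=345°
  direction (0.9659, -0.2588); cell (7,2); t to first gridline: x 0.3520, y 1.7773 (then +1.0353 / +3.8637)
    (8,2) via x @ 0.3520
    (9,2) via x @ 1.3873  # hit
  → r_2 = 1.3873
beam 3: φ=45°, α=75°
  direction (0.2588, 0.9659); cell (7,2); t to first gridline: x 1.3137, y 0.5590 (then +3.8637 / +1.0353)
    (7,3) via y @ 0.5590
    (8,3) via x @ 1.3137
    (8,4) via y @ 1.5943
    (8,5) via y @ 2.6296
    (8,6) via y @ 3.6649  # hit
  → r_3 = 3.6649
beam 4: φ=135°, α=165°
  direction (-0.9659, 0.2588); cell (7,2); t to first gridline: x 0.6833, y 2.0864 (then +1.0353 / +3.8637)
    (6,2) via x @ 0.6833
    (5,2) via x @ 1.7186
    (5,3) via y @ 2.0864
    (4,3) via x @ 2.7538  # hit
  → r_4 = 2.7538

ranges = [1.5115, 1.3873, 3.6649, 2.7538]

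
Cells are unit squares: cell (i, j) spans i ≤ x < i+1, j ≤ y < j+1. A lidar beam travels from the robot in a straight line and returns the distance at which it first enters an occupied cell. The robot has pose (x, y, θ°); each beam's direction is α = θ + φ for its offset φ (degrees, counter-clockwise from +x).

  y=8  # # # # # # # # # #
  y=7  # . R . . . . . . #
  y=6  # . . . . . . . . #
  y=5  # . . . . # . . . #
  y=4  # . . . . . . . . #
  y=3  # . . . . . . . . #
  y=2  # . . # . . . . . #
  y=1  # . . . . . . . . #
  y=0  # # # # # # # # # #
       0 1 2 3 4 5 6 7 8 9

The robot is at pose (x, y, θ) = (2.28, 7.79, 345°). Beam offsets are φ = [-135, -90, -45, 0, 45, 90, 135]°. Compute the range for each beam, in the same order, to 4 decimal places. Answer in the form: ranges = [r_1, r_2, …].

ranges = [1.4780, 4.9455, 7.8404, 6.9571, 0.4200, 0.2174, 0.2425]

beam 1: φ=-135°, α=210°
  d=(-0.8660,-0.5000)  start (2,7)  tX=0.3233 tY=1.5800  stride 1/|dx|=1.1547 1/|dy|=2.0000
    cross x-line → (1,7), t=0.3233
    cross x-line → (0,7), t=1.4780 (wall)
  → r_1 = 1.4780
beam 2: φ=-90°, α=255°
  d=(-0.2588,-0.9659)  start (2,7)  tX=1.0818 tY=0.8179  stride 1/|dx|=3.8637 1/|dy|=1.0353
    cross y-line → (2,6), t=0.8179
    cross x-line → (1,6), t=1.0818
    cross y-line → (1,5), t=1.8531
    cross y-line → (1,4), t=2.8884
    cross y-line → (1,3), t=3.9237
    cross x-line → (0,3), t=4.9455 (wall)
  → r_2 = 4.9455
beam 3: φ=-45°, α=300°
  d=(0.5000,-0.8660)  start (2,7)  tX=1.4400 tY=0.9122  stride 1/|dx|=2.0000 1/|dy|=1.1547
    cross y-line → (2,6), t=0.9122
    cross x-line → (3,6), t=1.4400
    cross y-line → (3,5), t=2.0669
    cross y-line → (3,4), t=3.2216
    cross x-line → (4,4), t=3.4400
    cross y-line → (4,3), t=4.3763
    cross x-line → (5,3), t=5.4400
    cross y-line → (5,2), t=5.5310
    cross y-line → (5,1), t=6.6857
    cross x-line → (6,1), t=7.4400
    cross y-line → (6,0), t=7.8404 (wall)
  → r_3 = 7.8404
beam 4: φ=0°, α=345°
  d=(0.9659,-0.2588)  start (2,7)  tX=0.7454 tY=3.0523  stride 1/|dx|=1.0353 1/|dy|=3.8637
    cross x-line → (3,7), t=0.7454
    cross x-line → (4,7), t=1.7807
    cross x-line → (5,7), t=2.8160
    cross y-line → (5,6), t=3.0523
    cross x-line → (6,6), t=3.8512
    cross x-line → (7,6), t=4.8865
    cross x-line → (8,6), t=5.9218
    cross y-line → (8,5), t=6.9160
    cross x-line → (9,5), t=6.9571 (wall)
  → r_4 = 6.9571
beam 5: φ=45°, α=30°
  d=(0.8660,0.5000)  start (2,7)  tX=0.8314 tY=0.4200  stride 1/|dx|=1.1547 1/|dy|=2.0000
    cross y-line → (2,8), t=0.4200 (wall)
  → r_5 = 0.4200
beam 6: φ=90°, α=75°
  d=(0.2588,0.9659)  start (2,7)  tX=2.7819 tY=0.2174  stride 1/|dx|=3.8637 1/|dy|=1.0353
    cross y-line → (2,8), t=0.2174 (wall)
  → r_6 = 0.2174
beam 7: φ=135°, α=120°
  d=(-0.5000,0.8660)  start (2,7)  tX=0.5600 tY=0.2425  stride 1/|dx|=2.0000 1/|dy|=1.1547
    cross y-line → (2,8), t=0.2425 (wall)
  → r_7 = 0.2425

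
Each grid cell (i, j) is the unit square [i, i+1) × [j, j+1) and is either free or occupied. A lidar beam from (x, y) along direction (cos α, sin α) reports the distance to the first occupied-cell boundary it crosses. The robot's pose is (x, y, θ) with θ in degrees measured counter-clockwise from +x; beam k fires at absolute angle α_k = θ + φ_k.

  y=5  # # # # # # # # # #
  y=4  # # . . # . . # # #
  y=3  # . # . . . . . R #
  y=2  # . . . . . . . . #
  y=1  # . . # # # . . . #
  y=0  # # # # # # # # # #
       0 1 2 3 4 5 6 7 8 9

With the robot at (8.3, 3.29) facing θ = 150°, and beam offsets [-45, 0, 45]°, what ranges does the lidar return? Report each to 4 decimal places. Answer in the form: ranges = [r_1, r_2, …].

ranges = [0.7350, 1.4200, 4.9842]

beam 1: φ=-45°, α=105°
  d=(-0.2588,0.9659)  start (8,3)  tX=1.1591 tY=0.7350  stride 1/|dx|=3.8637 1/|dy|=1.0353
    cross y-line → (8,4), t=0.7350 (wall)
  → r_1 = 0.7350
beam 2: φ=0°, α=150°
  d=(-0.8660,0.5000)  start (8,3)  tX=0.3464 tY=1.4200  stride 1/|dx|=1.1547 1/|dy|=2.0000
    cross x-line → (7,3), t=0.3464
    cross y-line → (7,4), t=1.4200 (wall)
  → r_2 = 1.4200
beam 3: φ=45°, α=195°
  d=(-0.9659,-0.2588)  start (8,3)  tX=0.3106 tY=1.1205  stride 1/|dx|=1.0353 1/|dy|=3.8637
    cross x-line → (7,3), t=0.3106
    cross y-line → (7,2), t=1.1205
    cross x-line → (6,2), t=1.3459
    cross x-line → (5,2), t=2.3811
    cross x-line → (4,2), t=3.4164
    cross x-line → (3,2), t=4.4517
    cross y-line → (3,1), t=4.9842 (wall)
  → r_3 = 4.9842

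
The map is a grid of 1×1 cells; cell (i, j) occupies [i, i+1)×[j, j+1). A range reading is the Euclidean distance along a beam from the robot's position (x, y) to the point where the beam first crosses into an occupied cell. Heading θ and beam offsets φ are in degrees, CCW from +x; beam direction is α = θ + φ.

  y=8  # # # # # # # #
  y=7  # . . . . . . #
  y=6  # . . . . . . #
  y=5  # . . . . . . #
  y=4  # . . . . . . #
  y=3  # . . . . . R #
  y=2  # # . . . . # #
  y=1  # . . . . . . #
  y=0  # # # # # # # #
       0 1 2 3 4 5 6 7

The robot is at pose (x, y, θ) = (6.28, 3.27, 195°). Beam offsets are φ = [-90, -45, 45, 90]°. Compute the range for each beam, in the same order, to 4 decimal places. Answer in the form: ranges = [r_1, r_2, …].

ranges = [4.8969, 6.0968, 0.3118, 0.2795]

beam 1: φ=-90°, α=105°
  d=(-0.2588,0.9659)  start (6,3)  tX=1.0818 tY=0.7558  stride 1/|dx|=3.8637 1/|dy|=1.0353
    cross y-line → (6,4), t=0.7558
    cross x-line → (5,4), t=1.0818
    cross y-line → (5,5), t=1.7910
    cross y-line → (5,6), t=2.8263
    cross y-line → (5,7), t=3.8616
    cross y-line → (5,8), t=4.8969 (wall)
  → r_1 = 4.8969
beam 2: φ=-45°, α=150°
  d=(-0.8660,0.5000)  start (6,3)  tX=0.3233 tY=1.4600  stride 1/|dx|=1.1547 1/|dy|=2.0000
    cross x-line → (5,3), t=0.3233
    cross y-line → (5,4), t=1.4600
    cross x-line → (4,4), t=1.4780
    cross x-line → (3,4), t=2.6327
    cross y-line → (3,5), t=3.4600
    cross x-line → (2,5), t=3.7874
    cross x-line → (1,5), t=4.9421
    cross y-line → (1,6), t=5.4600
    cross x-line → (0,6), t=6.0968 (wall)
  → r_2 = 6.0968
beam 3: φ=45°, α=240°
  d=(-0.5000,-0.8660)  start (6,3)  tX=0.5600 tY=0.3118  stride 1/|dx|=2.0000 1/|dy|=1.1547
    cross y-line → (6,2), t=0.3118 (wall)
  → r_3 = 0.3118
beam 4: φ=90°, α=285°
  d=(0.2588,-0.9659)  start (6,3)  tX=2.7819 tY=0.2795  stride 1/|dx|=3.8637 1/|dy|=1.0353
    cross y-line → (6,2), t=0.2795 (wall)
  → r_4 = 0.2795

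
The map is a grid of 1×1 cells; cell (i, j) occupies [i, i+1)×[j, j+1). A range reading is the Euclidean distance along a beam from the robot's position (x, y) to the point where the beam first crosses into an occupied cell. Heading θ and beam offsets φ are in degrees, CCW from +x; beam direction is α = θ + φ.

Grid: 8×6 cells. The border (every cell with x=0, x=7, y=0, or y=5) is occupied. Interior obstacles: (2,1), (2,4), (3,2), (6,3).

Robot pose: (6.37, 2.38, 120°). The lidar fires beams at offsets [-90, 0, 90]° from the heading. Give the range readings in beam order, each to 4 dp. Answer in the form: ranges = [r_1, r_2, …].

beam 1: φ=-90°, α=30°
  direction (0.8660, 0.5000); cell (6,2); t to first gridline: x 0.7275, y 1.2400 (then +1.1547 / +2.0000)
    (7,2) via x @ 0.7275  # hit
  → r_1 = 0.7275
beam 2: φ=0°, α=120°
  direction (-0.5000, 0.8660); cell (6,2); t to first gridline: x 0.7400, y 0.7159 (then +2.0000 / +1.1547)
    (6,3) via y @ 0.7159  # hit
  → r_2 = 0.7159
beam 3: φ=90°, α=210°
  direction (-0.8660, -0.5000); cell (6,2); t to first gridline: x 0.4272, y 0.7600 (then +1.1547 / +2.0000)
    (5,2) via x @ 0.4272
    (5,1) via y @ 0.7600
    (4,1) via x @ 1.5819
    (3,1) via x @ 2.7366
    (3,0) via y @ 2.7600  # hit
  → r_3 = 2.7600

ranges = [0.7275, 0.7159, 2.7600]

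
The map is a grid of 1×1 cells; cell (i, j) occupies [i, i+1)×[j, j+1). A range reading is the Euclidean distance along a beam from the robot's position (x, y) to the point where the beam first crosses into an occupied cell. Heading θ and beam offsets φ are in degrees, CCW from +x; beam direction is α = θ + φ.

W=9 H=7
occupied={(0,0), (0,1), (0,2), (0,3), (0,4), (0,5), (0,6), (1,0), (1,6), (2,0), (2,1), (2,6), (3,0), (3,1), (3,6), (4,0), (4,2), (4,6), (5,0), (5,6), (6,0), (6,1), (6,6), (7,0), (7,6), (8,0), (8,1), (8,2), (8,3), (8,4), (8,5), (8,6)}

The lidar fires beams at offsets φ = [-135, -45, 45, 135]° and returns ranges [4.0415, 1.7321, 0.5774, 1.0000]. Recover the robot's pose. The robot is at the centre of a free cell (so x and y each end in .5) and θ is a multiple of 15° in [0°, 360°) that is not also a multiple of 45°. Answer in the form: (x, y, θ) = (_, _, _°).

Candidates: 31 free-cell centres × 16 headings = 496 poses. Raycast each; keep the one whose scan matches to 4 dp.
  (6.5, 2.5, 165°): beam 1 = 1.7321 ≠ 4.0415 ✗
  (6.5, 3.5, 345°): beam 1 = 1.7321 ≠ 4.0415 ✗
  (4.5, 5.5, 285°): beam 1 = 1.0000 ≠ 4.0415 ✗
  (6.5, 5.5, 285°): beam 1 = 1.0000 ≠ 4.0415 ✗
  …
  (2.5, 2.5, 195°): r_1=4.0415, r_2=1.7321, r_3=0.5774, r_4=1.0000 — all match ✓
Only this pose fits every beam.

(x, y, θ) = (2.5, 2.5, 195°)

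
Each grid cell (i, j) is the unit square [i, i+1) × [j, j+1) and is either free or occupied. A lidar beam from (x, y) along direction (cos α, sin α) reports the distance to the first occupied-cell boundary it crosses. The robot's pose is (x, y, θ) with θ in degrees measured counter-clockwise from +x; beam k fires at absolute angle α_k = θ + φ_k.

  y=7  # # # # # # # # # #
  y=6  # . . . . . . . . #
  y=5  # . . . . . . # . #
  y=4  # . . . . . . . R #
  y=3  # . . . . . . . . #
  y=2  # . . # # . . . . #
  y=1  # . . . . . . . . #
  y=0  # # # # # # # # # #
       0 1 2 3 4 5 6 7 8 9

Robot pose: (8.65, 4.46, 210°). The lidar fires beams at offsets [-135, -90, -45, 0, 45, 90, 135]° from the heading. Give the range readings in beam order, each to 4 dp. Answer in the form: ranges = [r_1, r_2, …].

beam 1: φ=-135°, α=75°
  dir = (cos 75°, sin 75°) = (0.2588, 0.9659); from cell (8,4)
  next x-line at t=1.3523, next y-line at t=0.5590; Δt_x=3.8637, Δt_y=1.0353
    y: enter (8,5) at t=0.5590
    x: enter (9,5) at t=1.3523 ← occupied
  → r_1 = 1.3523
beam 2: φ=-90°, α=120°
  dir = (cos 120°, sin 120°) = (-0.5000, 0.8660); from cell (8,4)
  next x-line at t=1.3000, next y-line at t=0.6235; Δt_x=2.0000, Δt_y=1.1547
    y: enter (8,5) at t=0.6235
    x: enter (7,5) at t=1.3000 ← occupied
  → r_2 = 1.3000
beam 3: φ=-45°, α=165°
  dir = (cos 165°, sin 165°) = (-0.9659, 0.2588); from cell (8,4)
  next x-line at t=0.6729, next y-line at t=2.0864; Δt_x=1.0353, Δt_y=3.8637
    x: enter (7,4) at t=0.6729
    x: enter (6,4) at t=1.7082
    y: enter (6,5) at t=2.0864
    x: enter (5,5) at t=2.7435
    x: enter (4,5) at t=3.7788
    x: enter (3,5) at t=4.8140
    x: enter (2,5) at t=5.8493
    y: enter (2,6) at t=5.9501
    x: enter (1,6) at t=6.8846
    x: enter (0,6) at t=7.9199 ← occupied
  → r_3 = 7.9199
beam 4: φ=0°, α=210°
  dir = (cos 210°, sin 210°) = (-0.8660, -0.5000); from cell (8,4)
  next x-line at t=0.7506, next y-line at t=0.9200; Δt_x=1.1547, Δt_y=2.0000
    x: enter (7,4) at t=0.7506
    y: enter (7,3) at t=0.9200
    x: enter (6,3) at t=1.9053
    y: enter (6,2) at t=2.9200
    x: enter (5,2) at t=3.0600
    x: enter (4,2) at t=4.2147 ← occupied
  → r_4 = 4.2147
beam 5: φ=45°, α=255°
  dir = (cos 255°, sin 255°) = (-0.2588, -0.9659); from cell (8,4)
  next x-line at t=2.5114, next y-line at t=0.4762; Δt_x=3.8637, Δt_y=1.0353
    y: enter (8,3) at t=0.4762
    y: enter (8,2) at t=1.5115
    x: enter (7,2) at t=2.5114
    y: enter (7,1) at t=2.5468
    y: enter (7,0) at t=3.5821 ← occupied
  → r_5 = 3.5821
beam 6: φ=90°, α=300°
  dir = (cos 300°, sin 300°) = (0.5000, -0.8660); from cell (8,4)
  next x-line at t=0.7000, next y-line at t=0.5312; Δt_x=2.0000, Δt_y=1.1547
    y: enter (8,3) at t=0.5312
    x: enter (9,3) at t=0.7000 ← occupied
  → r_6 = 0.7000
beam 7: φ=135°, α=345°
  dir = (cos 345°, sin 345°) = (0.9659, -0.2588); from cell (8,4)
  next x-line at t=0.3623, next y-line at t=1.7773; Δt_x=1.0353, Δt_y=3.8637
    x: enter (9,4) at t=0.3623 ← occupied
  → r_7 = 0.3623

ranges = [1.3523, 1.3000, 7.9199, 4.2147, 3.5821, 0.7000, 0.3623]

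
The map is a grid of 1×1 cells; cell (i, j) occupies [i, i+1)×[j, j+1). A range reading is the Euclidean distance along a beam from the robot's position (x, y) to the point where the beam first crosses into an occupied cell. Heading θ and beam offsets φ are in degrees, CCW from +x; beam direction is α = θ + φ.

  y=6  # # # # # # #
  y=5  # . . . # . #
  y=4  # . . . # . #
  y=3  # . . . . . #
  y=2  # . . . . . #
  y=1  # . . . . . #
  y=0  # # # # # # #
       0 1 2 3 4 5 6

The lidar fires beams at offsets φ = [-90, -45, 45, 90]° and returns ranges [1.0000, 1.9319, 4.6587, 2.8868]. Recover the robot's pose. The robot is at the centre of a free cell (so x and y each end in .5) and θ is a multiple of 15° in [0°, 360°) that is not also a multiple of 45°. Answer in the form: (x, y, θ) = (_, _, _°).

(x, y, θ) = (5.5, 3.5, 150°)

Candidates: 23 free-cell centres × 16 headings = 368 poses. Raycast each; keep the one whose scan matches to 4 dp.
  (5.5, 1.5, 255°): beam 1 = 4.6587 ≠ 1.0000 ✗
  (5.5, 2.5, 285°): beam 1 = 4.6587 ≠ 1.0000 ✗
  (5.5, 5.5, 60°): beam 1 = 0.5774 ≠ 1.0000 ✗
  (1.5, 3.5, 330°): beam 2 = 2.5882 ≠ 1.9319 ✗
  (4.5, 2.5, 210°): beam 1 = 4.0415 ≠ 1.0000 ✗
  …
  (5.5, 3.5, 150°): r_1=1.0000, r_2=1.9319, r_3=4.6587, r_4=2.8868 — all match ✓
Unique over the lattice → pose = (5.5, 3.5, 150°).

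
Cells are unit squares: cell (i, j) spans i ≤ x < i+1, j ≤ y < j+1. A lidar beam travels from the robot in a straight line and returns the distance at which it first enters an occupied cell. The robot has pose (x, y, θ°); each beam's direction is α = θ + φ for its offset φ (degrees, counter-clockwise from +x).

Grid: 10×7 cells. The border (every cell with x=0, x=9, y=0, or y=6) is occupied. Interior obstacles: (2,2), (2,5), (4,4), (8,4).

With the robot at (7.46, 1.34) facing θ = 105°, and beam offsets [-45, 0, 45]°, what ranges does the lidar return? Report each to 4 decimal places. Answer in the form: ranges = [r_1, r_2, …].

beam 1: φ=-45°, α=60°
  cosα=0.5000 sinα=0.8660 | (7,1) | tMaxX 1.0800 tMaxY 0.7621 | tΔX 2.0000 tΔY 1.1547
    t=0.7621 [y] (7,2)
    t=1.0800 [x] (8,2)
    t=1.9168 [y] (8,3)
    t=3.0715 [y] (8,4) — stop
  → r_1 = 3.0715
beam 2: φ=0°, α=105°
  cosα=-0.2588 sinα=0.9659 | (7,1) | tMaxX 1.7773 tMaxY 0.6833 | tΔX 3.8637 tΔY 1.0353
    t=0.6833 [y] (7,2)
    t=1.7186 [y] (7,3)
    t=1.7773 [x] (6,3)
    t=2.7538 [y] (6,4)
    t=3.7891 [y] (6,5)
    t=4.8244 [y] (6,6) — stop
  → r_2 = 4.8244
beam 3: φ=45°, α=150°
  cosα=-0.8660 sinα=0.5000 | (7,1) | tMaxX 0.5312 tMaxY 1.3200 | tΔX 1.1547 tΔY 2.0000
    t=0.5312 [x] (6,1)
    t=1.3200 [y] (6,2)
    t=1.6859 [x] (5,2)
    t=2.8406 [x] (4,2)
    t=3.3200 [y] (4,3)
    t=3.9953 [x] (3,3)
    t=5.1500 [x] (2,3)
    t=5.3200 [y] (2,4)
    t=6.3047 [x] (1,4)
    t=7.3200 [y] (1,5)
    t=7.4594 [x] (0,5) — stop
  → r_3 = 7.4594

ranges = [3.0715, 4.8244, 7.4594]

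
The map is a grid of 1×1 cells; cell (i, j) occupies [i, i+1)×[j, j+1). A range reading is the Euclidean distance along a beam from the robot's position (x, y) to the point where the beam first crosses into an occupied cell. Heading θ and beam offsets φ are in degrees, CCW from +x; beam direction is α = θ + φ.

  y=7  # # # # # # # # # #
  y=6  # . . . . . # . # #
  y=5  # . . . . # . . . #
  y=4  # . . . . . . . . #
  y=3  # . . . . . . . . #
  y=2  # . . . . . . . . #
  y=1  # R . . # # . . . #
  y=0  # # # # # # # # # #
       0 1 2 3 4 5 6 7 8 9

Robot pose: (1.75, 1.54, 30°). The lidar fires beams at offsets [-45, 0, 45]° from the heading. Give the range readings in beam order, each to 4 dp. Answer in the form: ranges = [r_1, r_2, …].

beam 1: φ=-45°, α=345°
  d=(0.9659,-0.2588)  start (1,1)  tX=0.2588 tY=2.0864  stride 1/|dx|=1.0353 1/|dy|=3.8637
    cross x-line → (2,1), t=0.2588
    cross x-line → (3,1), t=1.2941
    cross y-line → (3,0), t=2.0864 (wall)
  → r_1 = 2.0864
beam 2: φ=0°, α=30°
  d=(0.8660,0.5000)  start (1,1)  tX=0.2887 tY=0.9200  stride 1/|dx|=1.1547 1/|dy|=2.0000
    cross x-line → (2,1), t=0.2887
    cross y-line → (2,2), t=0.9200
    cross x-line → (3,2), t=1.4434
    cross x-line → (4,2), t=2.5981
    cross y-line → (4,3), t=2.9200
    cross x-line → (5,3), t=3.7528
    cross x-line → (6,3), t=4.9075
    cross y-line → (6,4), t=4.9200
    cross x-line → (7,4), t=6.0622
    cross y-line → (7,5), t=6.9200
    cross x-line → (8,5), t=7.2169
    cross x-line → (9,5), t=8.3716 (wall)
  → r_2 = 8.3716
beam 3: φ=45°, α=75°
  d=(0.2588,0.9659)  start (1,1)  tX=0.9659 tY=0.4762  stride 1/|dx|=3.8637 1/|dy|=1.0353
    cross y-line → (1,2), t=0.4762
    cross x-line → (2,2), t=0.9659
    cross y-line → (2,3), t=1.5115
    cross y-line → (2,4), t=2.5468
    cross y-line → (2,5), t=3.5821
    cross y-line → (2,6), t=4.6173
    cross x-line → (3,6), t=4.8296
    cross y-line → (3,7), t=5.6526 (wall)
  → r_3 = 5.6526

ranges = [2.0864, 8.3716, 5.6526]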